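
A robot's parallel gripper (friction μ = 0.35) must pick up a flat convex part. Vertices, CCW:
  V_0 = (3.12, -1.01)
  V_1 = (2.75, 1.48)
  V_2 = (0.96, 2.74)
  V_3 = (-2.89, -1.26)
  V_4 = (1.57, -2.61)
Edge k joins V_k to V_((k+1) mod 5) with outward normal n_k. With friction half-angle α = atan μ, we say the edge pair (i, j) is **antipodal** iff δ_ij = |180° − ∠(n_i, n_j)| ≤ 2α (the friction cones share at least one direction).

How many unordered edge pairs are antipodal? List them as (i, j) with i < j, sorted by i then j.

α = atan 0.35 = 19.29°;  2α = 38.58°
n_0 = (+0.9891, +0.1470)
n_1 = (+0.5756, +0.8177)
n_2 = (-0.7205, +0.6935)
n_3 = (-0.2897, -0.9571)
n_4 = (+0.7182, -0.6958)
  (0,1): δ = 133.59°  ·
  (0,2): δ = 52.36°  ·
  (0,3): δ = 64.71°  ·
  (0,4): δ = 127.46°  ·
  (1,2): δ = 98.76°  ·
  (1,3): δ = 18.30°  ✓
  (1,4): δ = 81.05°  ·
  (2,3): δ = 62.94°  ·
  (2,4): δ = 0.19°  ✓
  (3,4): δ = 117.25°  ·
antipodal pairs: 2

count = 2; pairs: (1,3), (2,4)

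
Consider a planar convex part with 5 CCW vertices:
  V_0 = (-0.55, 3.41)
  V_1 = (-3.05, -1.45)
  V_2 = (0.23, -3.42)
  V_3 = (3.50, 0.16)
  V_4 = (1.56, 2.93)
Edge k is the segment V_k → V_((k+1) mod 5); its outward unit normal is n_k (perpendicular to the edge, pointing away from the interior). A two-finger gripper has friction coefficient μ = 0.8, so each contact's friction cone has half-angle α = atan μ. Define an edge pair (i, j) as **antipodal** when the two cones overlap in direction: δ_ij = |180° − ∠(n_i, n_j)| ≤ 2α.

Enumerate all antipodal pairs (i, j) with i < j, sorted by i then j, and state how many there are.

α = atan 0.8 = 38.66°;  2α = 77.32°
n_0 = (-0.8892, +0.4574)
n_1 = (-0.5149, -0.8573)
n_2 = (+0.7384, -0.6744)
n_3 = (+0.8191, +0.5737)
n_4 = (+0.2218, +0.9751)
  (0,1): δ = 93.77°  ·
  (0,2): δ = 15.19°  ✓
  (0,3): δ = 62.23°  ✓
  (0,4): δ = 104.41°  ·
  (1,2): δ = 101.42°  ·
  (1,3): δ = 24.00°  ✓
  (1,4): δ = 18.17°  ✓
  (2,3): δ = 102.59°  ·
  (2,4): δ = 60.41°  ✓
  (3,4): δ = 137.82°  ·
antipodal pairs: 5

count = 5; pairs: (0,2), (0,3), (1,3), (1,4), (2,4)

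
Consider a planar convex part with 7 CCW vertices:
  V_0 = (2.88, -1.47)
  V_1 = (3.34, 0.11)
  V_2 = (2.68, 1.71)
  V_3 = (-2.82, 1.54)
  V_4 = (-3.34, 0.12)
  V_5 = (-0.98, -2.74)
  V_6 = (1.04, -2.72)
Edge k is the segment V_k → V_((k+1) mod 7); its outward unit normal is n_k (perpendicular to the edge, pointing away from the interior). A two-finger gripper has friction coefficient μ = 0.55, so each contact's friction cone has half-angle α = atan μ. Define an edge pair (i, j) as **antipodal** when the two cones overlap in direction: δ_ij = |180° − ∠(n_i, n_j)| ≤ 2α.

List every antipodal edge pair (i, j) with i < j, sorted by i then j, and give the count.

count = 8; pairs: (0,3), (0,4), (1,3), (1,4), (2,4), (2,5), (2,6), (3,6)

α = atan 0.55 = 28.81°;  2α = 57.62°
n_0 = (+0.9601, -0.2795)
n_1 = (+0.9244, +0.3813)
n_2 = (-0.0309, +0.9995)
n_3 = (-0.9390, +0.3439)
n_4 = (-0.7713, -0.6365)
n_5 = (+0.0099, -1.0000)
n_6 = (+0.5619, -0.8272)
  (0,1): δ = 141.35°  ·
  (0,2): δ = 72.00°  ·
  (0,3): δ = 3.88°  ✓
  (0,4): δ = 55.76°  ✓
  (0,5): δ = 106.80°  ·
  (0,6): δ = 140.42°  ·
  (1,2): δ = 110.65°  ·
  (1,3): δ = 42.53°  ✓
  (1,4): δ = 17.11°  ✓
  (1,5): δ = 68.15°  ·
  (1,6): δ = 101.77°  ·
  (2,3): δ = 111.88°  ·
  (2,4): δ = 52.24°  ✓
  (2,5): δ = 1.20°  ✓
  (2,6): δ = 32.42°  ✓
  (3,4): δ = 120.36°  ·
  (3,5): δ = 69.32°  ·
  (3,6): δ = 35.70°  ✓
  (4,5): δ = 128.96°  ·
  (4,6): δ = 95.34°  ·
  (5,6): δ = 146.38°  ·
antipodal pairs: 8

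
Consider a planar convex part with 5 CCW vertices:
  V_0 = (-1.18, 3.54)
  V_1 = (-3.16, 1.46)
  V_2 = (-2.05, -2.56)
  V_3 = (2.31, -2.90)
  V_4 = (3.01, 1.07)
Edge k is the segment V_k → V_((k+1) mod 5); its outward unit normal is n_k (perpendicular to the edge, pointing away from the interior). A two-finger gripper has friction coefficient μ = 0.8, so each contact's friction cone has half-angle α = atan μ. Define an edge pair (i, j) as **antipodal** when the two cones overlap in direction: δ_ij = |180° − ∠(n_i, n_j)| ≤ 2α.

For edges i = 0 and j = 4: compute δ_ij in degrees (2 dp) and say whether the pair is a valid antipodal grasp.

α = atan 0.8 = 38.66°;  2α = 77.32°
edge 0: e_0 = (-1.98, -2.08);  n_0 = (-0.7243, +0.6895)
edge 4: e_4 = (-4.19, +2.47);  n_4 = (+0.5078, +0.8615)
∠(n_0, n_4) = 76.93°
δ = |180° − 76.93°| = 103.07°
103.07° > 2α = 77.32°  →  invalid

δ = 103.07°, invalid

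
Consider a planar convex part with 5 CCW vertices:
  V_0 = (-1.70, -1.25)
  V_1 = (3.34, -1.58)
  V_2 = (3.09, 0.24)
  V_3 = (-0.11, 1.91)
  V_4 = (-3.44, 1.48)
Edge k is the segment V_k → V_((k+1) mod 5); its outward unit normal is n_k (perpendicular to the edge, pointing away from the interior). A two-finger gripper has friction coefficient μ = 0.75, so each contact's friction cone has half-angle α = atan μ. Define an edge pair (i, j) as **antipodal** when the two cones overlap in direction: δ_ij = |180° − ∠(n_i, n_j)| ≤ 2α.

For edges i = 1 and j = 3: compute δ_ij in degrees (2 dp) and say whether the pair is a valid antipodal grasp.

δ = 90.46°, invalid

α = atan 0.75 = 36.87°;  2α = 73.74°
edge 1: e_1 = (-0.25, +1.82);  n_1 = (+0.9907, +0.1361)
edge 3: e_3 = (-3.33, -0.43);  n_3 = (-0.1281, +0.9918)
∠(n_1, n_3) = 89.54°
δ = |180° − 89.54°| = 90.46°
90.46° > 2α = 73.74°  →  invalid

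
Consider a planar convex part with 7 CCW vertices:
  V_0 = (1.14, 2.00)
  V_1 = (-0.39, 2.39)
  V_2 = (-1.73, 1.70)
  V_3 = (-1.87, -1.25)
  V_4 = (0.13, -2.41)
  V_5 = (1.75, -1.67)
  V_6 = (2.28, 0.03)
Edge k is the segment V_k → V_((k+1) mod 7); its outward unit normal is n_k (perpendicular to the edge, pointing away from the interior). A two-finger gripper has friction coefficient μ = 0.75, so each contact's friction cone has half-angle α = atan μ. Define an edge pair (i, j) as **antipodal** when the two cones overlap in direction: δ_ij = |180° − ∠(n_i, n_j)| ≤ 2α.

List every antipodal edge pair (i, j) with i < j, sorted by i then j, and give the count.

count = 9; pairs: (0,3), (0,4), (1,3), (1,4), (1,5), (2,4), (2,5), (2,6), (3,6)

α = atan 0.75 = 36.87°;  2α = 73.74°
n_0 = (+0.2470, +0.9690)
n_1 = (-0.4578, +0.8891)
n_2 = (-0.9989, +0.0474)
n_3 = (-0.5017, -0.8650)
n_4 = (+0.4155, -0.9096)
n_5 = (+0.9547, -0.2976)
n_6 = (+0.8655, +0.5009)
  (0,1): δ = 138.45°  ·
  (0,2): δ = 78.42°  ·
  (0,3): δ = 15.81°  ✓
  (0,4): δ = 38.85°  ✓
  (0,5): δ = 86.98°  ·
  (0,6): δ = 134.36°  ·
  (1,2): δ = 119.96°  ·
  (1,3): δ = 57.36°  ✓
  (1,4): δ = 2.69°  ✓
  (1,5): δ = 45.44°  ✓
  (1,6): δ = 92.81°  ·
  (2,3): δ = 117.40°  ·
  (2,4): δ = 62.73°  ✓
  (2,5): δ = 14.60°  ✓
  (2,6): δ = 32.77°  ✓
  (3,4): δ = 125.34°  ·
  (3,5): δ = 77.20°  ·
  (3,6): δ = 29.83°  ✓
  (4,5): δ = 131.87°  ·
  (4,6): δ = 84.49°  ·
  (5,6): δ = 132.63°  ·
antipodal pairs: 9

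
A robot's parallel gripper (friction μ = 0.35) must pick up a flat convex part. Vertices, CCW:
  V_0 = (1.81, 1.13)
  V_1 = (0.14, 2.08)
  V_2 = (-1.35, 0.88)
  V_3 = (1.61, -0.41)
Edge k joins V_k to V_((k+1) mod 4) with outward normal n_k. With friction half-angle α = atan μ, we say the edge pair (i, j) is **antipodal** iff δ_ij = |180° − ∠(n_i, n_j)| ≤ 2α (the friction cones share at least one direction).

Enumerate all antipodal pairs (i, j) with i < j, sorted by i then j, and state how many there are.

count = 1; pairs: (0,2)

α = atan 0.35 = 19.29°;  2α = 38.58°
n_0 = (+0.4945, +0.8692)
n_1 = (-0.6272, +0.7788)
n_2 = (-0.3995, -0.9167)
n_3 = (+0.9917, -0.1288)
  (0,1): δ = 111.52°  ·
  (0,2): δ = 6.09°  ✓
  (0,3): δ = 112.23°  ·
  (1,2): δ = 62.39°  ·
  (1,3): δ = 43.75°  ·
  (2,3): δ = 73.85°  ·
antipodal pairs: 1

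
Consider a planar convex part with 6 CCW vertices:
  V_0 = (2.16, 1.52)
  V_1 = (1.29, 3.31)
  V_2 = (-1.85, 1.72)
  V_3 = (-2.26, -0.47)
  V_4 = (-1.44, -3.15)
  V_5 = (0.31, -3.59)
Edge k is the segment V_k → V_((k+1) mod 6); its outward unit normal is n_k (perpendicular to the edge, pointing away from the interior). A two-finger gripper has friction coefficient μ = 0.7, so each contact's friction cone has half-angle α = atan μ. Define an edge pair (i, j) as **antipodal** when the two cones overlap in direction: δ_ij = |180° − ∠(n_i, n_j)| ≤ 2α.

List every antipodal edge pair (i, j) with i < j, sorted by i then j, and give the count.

α = atan 0.7 = 34.99°;  2α = 69.98°
n_0 = (+0.8994, +0.4371)
n_1 = (-0.4518, +0.8921)
n_2 = (-0.9829, +0.1840)
n_3 = (-0.9562, -0.2926)
n_4 = (-0.2438, -0.9698)
n_5 = (+0.9403, -0.3404)
  (0,1): δ = 89.07°  ·
  (0,2): δ = 36.53°  ✓
  (0,3): δ = 8.91°  ✓
  (0,4): δ = 49.97°  ✓
  (0,5): δ = 134.18°  ·
  (1,2): δ = 127.46°  ·
  (1,3): δ = 99.84°  ·
  (1,4): δ = 40.97°  ✓
  (1,5): δ = 43.24°  ✓
  (2,3): δ = 152.38°  ·
  (2,4): δ = 93.51°  ·
  (2,5): δ = 9.30°  ✓
  (3,4): δ = 121.13°  ·
  (3,5): δ = 36.91°  ✓
  (4,5): δ = 95.79°  ·
antipodal pairs: 7

count = 7; pairs: (0,2), (0,3), (0,4), (1,4), (1,5), (2,5), (3,5)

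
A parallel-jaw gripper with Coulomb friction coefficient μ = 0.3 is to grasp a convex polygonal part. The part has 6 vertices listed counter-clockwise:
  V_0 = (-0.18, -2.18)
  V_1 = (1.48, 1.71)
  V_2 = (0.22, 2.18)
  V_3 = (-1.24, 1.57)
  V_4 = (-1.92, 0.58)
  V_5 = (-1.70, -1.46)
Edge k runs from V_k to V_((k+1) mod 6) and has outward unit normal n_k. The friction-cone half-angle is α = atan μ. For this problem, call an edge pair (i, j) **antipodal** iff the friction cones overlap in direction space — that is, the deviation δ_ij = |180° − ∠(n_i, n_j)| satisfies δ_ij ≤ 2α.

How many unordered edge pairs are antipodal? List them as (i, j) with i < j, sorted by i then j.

α = atan 0.3 = 16.70°;  2α = 33.40°
n_0 = (+0.9198, -0.3925)
n_1 = (+0.3495, +0.9369)
n_2 = (-0.3855, +0.9227)
n_3 = (-0.8243, +0.5662)
n_4 = (-0.9942, -0.1072)
n_5 = (-0.4281, -0.9037)
  (0,1): δ = 87.35°  ·
  (0,2): δ = 44.21°  ·
  (0,3): δ = 11.37°  ✓
  (0,4): δ = 29.26°  ✓
  (0,5): δ = 87.76°  ·
  (1,2): δ = 136.87°  ·
  (1,3): δ = 104.03°  ·
  (1,4): δ = 63.39°  ·
  (1,5): δ = 4.89°  ✓
  (2,3): δ = 147.16°  ·
  (2,4): δ = 106.52°  ·
  (2,5): δ = 48.02°  ·
  (3,4): δ = 139.36°  ·
  (3,5): δ = 80.86°  ·
  (4,5): δ = 121.50°  ·
antipodal pairs: 3

count = 3; pairs: (0,3), (0,4), (1,5)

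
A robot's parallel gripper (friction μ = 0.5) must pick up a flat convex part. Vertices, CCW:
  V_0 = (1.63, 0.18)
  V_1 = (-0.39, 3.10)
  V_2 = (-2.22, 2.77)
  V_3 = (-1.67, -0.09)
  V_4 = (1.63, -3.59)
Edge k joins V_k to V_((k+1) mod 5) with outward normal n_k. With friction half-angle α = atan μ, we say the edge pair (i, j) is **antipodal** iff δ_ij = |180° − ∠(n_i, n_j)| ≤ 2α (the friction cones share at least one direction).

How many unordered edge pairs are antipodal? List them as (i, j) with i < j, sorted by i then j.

count = 4; pairs: (0,2), (0,3), (2,4), (3,4)

α = atan 0.5 = 26.57°;  2α = 53.13°
n_0 = (+0.8224, +0.5689)
n_1 = (-0.1775, +0.9841)
n_2 = (-0.9820, -0.1888)
n_3 = (-0.7276, -0.6860)
n_4 = (+1.0000, -0.0000)
  (0,1): δ = 114.45°  ·
  (0,2): δ = 23.79°  ✓
  (0,3): δ = 8.64°  ✓
  (0,4): δ = 145.33°  ·
  (1,2): δ = 89.34°  ·
  (1,3): δ = 56.91°  ·
  (1,4): δ = 79.78°  ·
  (2,3): δ = 147.57°  ·
  (2,4): δ = 10.89°  ✓
  (3,4): δ = 43.32°  ✓
antipodal pairs: 4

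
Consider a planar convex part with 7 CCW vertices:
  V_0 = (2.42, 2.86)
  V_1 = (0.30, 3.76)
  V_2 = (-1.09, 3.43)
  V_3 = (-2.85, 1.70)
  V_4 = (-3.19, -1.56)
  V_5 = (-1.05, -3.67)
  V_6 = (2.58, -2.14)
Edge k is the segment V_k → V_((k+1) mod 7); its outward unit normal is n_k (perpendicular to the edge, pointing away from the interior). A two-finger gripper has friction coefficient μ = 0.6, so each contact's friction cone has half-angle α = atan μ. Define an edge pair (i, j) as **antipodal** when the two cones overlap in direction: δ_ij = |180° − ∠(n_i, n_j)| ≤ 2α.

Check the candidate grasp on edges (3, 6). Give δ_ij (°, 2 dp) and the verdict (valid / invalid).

δ = 7.79°, valid

α = atan 0.6 = 30.96°;  2α = 61.93°
edge 3: e_3 = (-0.34, -3.26);  n_3 = (-0.9946, +0.1037)
edge 6: e_6 = (-0.16, +5.00);  n_6 = (+0.9995, +0.0320)
∠(n_3, n_6) = 172.21°
δ = |180° − 172.21°| = 7.79°
7.79° ≤ 2α = 61.93°  →  valid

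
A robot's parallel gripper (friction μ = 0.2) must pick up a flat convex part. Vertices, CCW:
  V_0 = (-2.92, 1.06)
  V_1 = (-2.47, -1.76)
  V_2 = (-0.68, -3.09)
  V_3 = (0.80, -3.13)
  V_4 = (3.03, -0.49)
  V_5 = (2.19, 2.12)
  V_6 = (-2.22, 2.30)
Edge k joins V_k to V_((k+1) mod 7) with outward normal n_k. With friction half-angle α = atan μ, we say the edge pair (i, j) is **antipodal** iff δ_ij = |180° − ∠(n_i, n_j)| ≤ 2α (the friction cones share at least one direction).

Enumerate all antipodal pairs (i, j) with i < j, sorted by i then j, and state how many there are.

count = 3; pairs: (0,4), (2,5), (3,6)

α = atan 0.2 = 11.31°;  2α = 22.62°
n_0 = (-0.9875, -0.1576)
n_1 = (-0.5964, -0.8027)
n_2 = (-0.0270, -0.9996)
n_3 = (+0.7639, -0.6453)
n_4 = (+0.9519, +0.3064)
n_5 = (+0.0408, +0.9992)
n_6 = (-0.8708, +0.4916)
  (0,1): δ = 135.68°  ·
  (0,2): δ = 100.61°  ·
  (0,3): δ = 49.25°  ·
  (0,4): δ = 8.77°  ✓
  (0,5): δ = 78.60°  ·
  (0,6): δ = 141.49°  ·
  (1,2): δ = 144.94°  ·
  (1,3): δ = 93.57°  ·
  (1,4): δ = 35.55°  ·
  (1,5): δ = 34.28°  ·
  (1,6): δ = 97.17°  ·
  (2,3): δ = 128.64°  ·
  (2,4): δ = 70.61°  ·
  (2,5): δ = 0.79°  ✓
  (2,6): δ = 62.10°  ·
  (3,4): δ = 121.97°  ·
  (3,5): δ = 52.15°  ·
  (3,6): δ = 10.74°  ✓
  (4,5): δ = 110.18°  ·
  (4,6): δ = 47.29°  ·
  (5,6): δ = 117.11°  ·
antipodal pairs: 3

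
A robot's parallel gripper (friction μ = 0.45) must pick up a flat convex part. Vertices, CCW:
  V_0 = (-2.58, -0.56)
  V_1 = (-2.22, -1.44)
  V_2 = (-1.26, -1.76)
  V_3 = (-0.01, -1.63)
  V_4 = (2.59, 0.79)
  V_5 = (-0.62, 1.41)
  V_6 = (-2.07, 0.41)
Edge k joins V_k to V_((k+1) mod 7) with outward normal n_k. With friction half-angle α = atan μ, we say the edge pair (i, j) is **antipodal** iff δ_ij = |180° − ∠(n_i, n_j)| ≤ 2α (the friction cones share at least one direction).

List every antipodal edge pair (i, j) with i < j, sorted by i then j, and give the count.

count = 5; pairs: (1,4), (2,4), (2,5), (3,5), (3,6)

α = atan 0.45 = 24.23°;  2α = 48.46°
n_0 = (-0.9255, -0.3786)
n_1 = (-0.3162, -0.9487)
n_2 = (+0.1034, -0.9946)
n_3 = (+0.6813, -0.7320)
n_4 = (+0.1896, +0.9819)
n_5 = (-0.5677, +0.8232)
n_6 = (-0.8851, +0.4654)
  (0,1): δ = 130.68°  ·
  (0,2): δ = 106.31°  ·
  (0,3): δ = 69.30°  ·
  (0,4): δ = 56.82°  ·
  (0,5): δ = 102.34°  ·
  (0,6): δ = 130.02°  ·
  (1,2): δ = 155.63°  ·
  (1,3): δ = 118.62°  ·
  (1,4): δ = 7.50°  ✓
  (1,5): δ = 53.03°  ·
  (1,6): δ = 80.70°  ·
  (2,3): δ = 142.99°  ·
  (2,4): δ = 16.87°  ✓
  (2,5): δ = 28.65°  ✓
  (2,6): δ = 56.33°  ·
  (3,4): δ = 53.88°  ·
  (3,5): δ = 8.35°  ✓
  (3,6): δ = 19.32°  ✓
  (4,5): δ = 134.48°  ·
  (4,6): δ = 106.80°  ·
  (5,6): δ = 152.33°  ·
antipodal pairs: 5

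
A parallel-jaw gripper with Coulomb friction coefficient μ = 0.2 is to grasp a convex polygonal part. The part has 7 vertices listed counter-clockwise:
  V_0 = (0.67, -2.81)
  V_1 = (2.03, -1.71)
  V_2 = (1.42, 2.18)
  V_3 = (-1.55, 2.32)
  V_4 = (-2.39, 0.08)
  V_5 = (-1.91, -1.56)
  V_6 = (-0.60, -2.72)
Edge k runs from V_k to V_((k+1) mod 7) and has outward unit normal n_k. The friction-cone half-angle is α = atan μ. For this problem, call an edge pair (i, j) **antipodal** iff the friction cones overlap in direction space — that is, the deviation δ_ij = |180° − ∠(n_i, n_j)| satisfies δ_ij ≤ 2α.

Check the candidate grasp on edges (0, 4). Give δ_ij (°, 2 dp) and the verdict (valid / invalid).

α = atan 0.2 = 11.31°;  2α = 22.62°
edge 0: e_0 = (+1.36, +1.10);  n_0 = (+0.6289, -0.7775)
edge 4: e_4 = (+0.48, -1.64);  n_4 = (-0.9597, -0.2809)
∠(n_0, n_4) = 112.65°
δ = |180° − 112.65°| = 67.35°
67.35° > 2α = 22.62°  →  invalid

δ = 67.35°, invalid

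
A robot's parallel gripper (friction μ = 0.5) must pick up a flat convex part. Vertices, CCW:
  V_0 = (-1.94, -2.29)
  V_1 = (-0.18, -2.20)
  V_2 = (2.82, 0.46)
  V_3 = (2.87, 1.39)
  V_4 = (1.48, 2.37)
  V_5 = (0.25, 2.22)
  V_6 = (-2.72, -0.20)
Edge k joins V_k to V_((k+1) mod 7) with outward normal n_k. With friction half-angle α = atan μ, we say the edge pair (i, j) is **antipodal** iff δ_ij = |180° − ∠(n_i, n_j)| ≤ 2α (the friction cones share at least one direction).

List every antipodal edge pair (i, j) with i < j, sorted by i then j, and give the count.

α = atan 0.5 = 26.57°;  2α = 53.13°
n_0 = (+0.0511, -0.9987)
n_1 = (+0.6634, -0.7482)
n_2 = (+0.9986, -0.0537)
n_3 = (+0.5762, +0.8173)
n_4 = (-0.1211, +0.9926)
n_5 = (-0.6317, +0.7752)
n_6 = (-0.9369, -0.3496)
  (0,1): δ = 141.37°  ·
  (0,2): δ = 96.00°  ·
  (0,3): δ = 38.11°  ✓
  (0,4): δ = 4.03°  ✓
  (0,5): δ = 36.25°  ✓
  (0,6): δ = 107.54°  ·
  (1,2): δ = 134.64°  ·
  (1,3): δ = 76.75°  ·
  (1,4): δ = 34.61°  ✓
  (1,5): δ = 2.39°  ✓
  (1,6): δ = 68.90°  ·
  (2,3): δ = 122.11°  ·
  (2,4): δ = 79.97°  ·
  (2,5): δ = 47.75°  ✓
  (2,6): δ = 23.54°  ✓
  (3,4): δ = 137.86°  ·
  (3,5): δ = 105.64°  ·
  (3,6): δ = 34.35°  ✓
  (4,5): δ = 147.78°  ·
  (4,6): δ = 76.49°  ·
  (5,6): δ = 108.71°  ·
antipodal pairs: 8

count = 8; pairs: (0,3), (0,4), (0,5), (1,4), (1,5), (2,5), (2,6), (3,6)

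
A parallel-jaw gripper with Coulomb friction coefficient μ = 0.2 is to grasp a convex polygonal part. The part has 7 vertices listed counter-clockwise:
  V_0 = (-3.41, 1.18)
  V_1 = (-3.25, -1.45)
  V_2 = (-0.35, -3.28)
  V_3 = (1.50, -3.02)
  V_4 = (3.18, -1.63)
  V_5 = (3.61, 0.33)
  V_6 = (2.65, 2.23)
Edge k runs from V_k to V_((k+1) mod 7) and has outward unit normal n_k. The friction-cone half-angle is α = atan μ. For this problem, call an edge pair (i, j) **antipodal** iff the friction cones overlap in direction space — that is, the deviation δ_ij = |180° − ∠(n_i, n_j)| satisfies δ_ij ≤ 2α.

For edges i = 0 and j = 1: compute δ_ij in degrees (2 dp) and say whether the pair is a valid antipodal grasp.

δ = 125.73°, invalid

α = atan 0.2 = 11.31°;  2α = 22.62°
edge 0: e_0 = (+0.16, -2.63);  n_0 = (-0.9982, -0.0607)
edge 1: e_1 = (+2.90, -1.83);  n_1 = (-0.5337, -0.8457)
∠(n_0, n_1) = 54.27°
δ = |180° − 54.27°| = 125.73°
125.73° > 2α = 22.62°  →  invalid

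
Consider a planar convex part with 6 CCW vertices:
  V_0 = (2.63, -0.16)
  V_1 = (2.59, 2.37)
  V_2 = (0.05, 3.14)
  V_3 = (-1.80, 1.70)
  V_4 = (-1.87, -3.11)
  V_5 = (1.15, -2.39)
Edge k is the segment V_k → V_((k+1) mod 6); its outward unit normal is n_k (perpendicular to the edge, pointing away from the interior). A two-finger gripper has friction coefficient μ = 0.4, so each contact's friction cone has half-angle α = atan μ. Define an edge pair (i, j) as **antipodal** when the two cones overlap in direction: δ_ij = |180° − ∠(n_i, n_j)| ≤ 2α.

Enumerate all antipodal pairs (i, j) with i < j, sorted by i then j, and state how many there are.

α = atan 0.4 = 21.80°;  2α = 43.60°
n_0 = (+0.9999, +0.0158)
n_1 = (+0.2901, +0.9570)
n_2 = (-0.6142, +0.7891)
n_3 = (-0.9999, +0.0146)
n_4 = (+0.2319, -0.9727)
n_5 = (+0.8332, -0.5530)
  (0,1): δ = 107.77°  ·
  (0,2): δ = 53.01°  ·
  (0,3): δ = 1.74°  ✓
  (0,4): δ = 102.50°  ·
  (0,5): δ = 145.52°  ·
  (1,2): δ = 125.24°  ·
  (1,3): δ = 73.97°  ·
  (1,4): δ = 30.27°  ✓
  (1,5): δ = 73.29°  ·
  (2,3): δ = 128.73°  ·
  (2,4): δ = 24.49°  ✓
  (2,5): δ = 18.53°  ✓
  (3,4): δ = 75.76°  ·
  (3,5): δ = 32.74°  ✓
  (4,5): δ = 136.98°  ·
antipodal pairs: 5

count = 5; pairs: (0,3), (1,4), (2,4), (2,5), (3,5)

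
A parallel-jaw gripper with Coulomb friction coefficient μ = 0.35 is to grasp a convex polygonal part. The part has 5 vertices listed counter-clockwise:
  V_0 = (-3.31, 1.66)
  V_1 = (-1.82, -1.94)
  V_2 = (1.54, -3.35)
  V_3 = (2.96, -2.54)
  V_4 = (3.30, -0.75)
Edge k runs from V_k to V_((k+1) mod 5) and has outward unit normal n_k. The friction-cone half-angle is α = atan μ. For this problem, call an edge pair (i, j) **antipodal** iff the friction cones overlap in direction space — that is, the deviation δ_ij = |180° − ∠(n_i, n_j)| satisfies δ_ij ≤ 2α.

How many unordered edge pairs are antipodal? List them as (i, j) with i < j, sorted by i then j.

α = atan 0.35 = 19.29°;  2α = 38.58°
n_0 = (-0.9240, -0.3824)
n_1 = (-0.3870, -0.9221)
n_2 = (+0.4955, -0.8686)
n_3 = (+0.9824, -0.1866)
n_4 = (+0.3425, +0.9395)
  (0,1): δ = 135.25°  ·
  (0,2): δ = 82.78°  ·
  (0,3): δ = 33.24°  ✓
  (0,4): δ = 47.48°  ·
  (1,2): δ = 127.53°  ·
  (1,3): δ = 77.99°  ·
  (1,4): δ = 2.73°  ✓
  (2,3): δ = 130.46°  ·
  (2,4): δ = 49.73°  ·
  (3,4): δ = 99.28°  ·
antipodal pairs: 2

count = 2; pairs: (0,3), (1,4)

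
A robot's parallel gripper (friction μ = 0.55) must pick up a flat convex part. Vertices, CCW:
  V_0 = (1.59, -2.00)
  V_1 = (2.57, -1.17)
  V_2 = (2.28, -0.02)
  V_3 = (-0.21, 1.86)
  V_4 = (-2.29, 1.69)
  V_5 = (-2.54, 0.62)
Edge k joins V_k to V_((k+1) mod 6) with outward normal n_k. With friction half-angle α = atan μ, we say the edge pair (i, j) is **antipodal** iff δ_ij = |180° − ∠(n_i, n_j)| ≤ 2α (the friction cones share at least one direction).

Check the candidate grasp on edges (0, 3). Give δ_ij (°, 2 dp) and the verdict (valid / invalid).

α = atan 0.55 = 28.81°;  2α = 57.62°
edge 0: e_0 = (+0.98, +0.83);  n_0 = (+0.6463, -0.7631)
edge 3: e_3 = (-2.08, -0.17);  n_3 = (-0.0815, +0.9967)
∠(n_0, n_3) = 144.41°
δ = |180° − 144.41°| = 35.59°
35.59° ≤ 2α = 57.62°  →  valid

δ = 35.59°, valid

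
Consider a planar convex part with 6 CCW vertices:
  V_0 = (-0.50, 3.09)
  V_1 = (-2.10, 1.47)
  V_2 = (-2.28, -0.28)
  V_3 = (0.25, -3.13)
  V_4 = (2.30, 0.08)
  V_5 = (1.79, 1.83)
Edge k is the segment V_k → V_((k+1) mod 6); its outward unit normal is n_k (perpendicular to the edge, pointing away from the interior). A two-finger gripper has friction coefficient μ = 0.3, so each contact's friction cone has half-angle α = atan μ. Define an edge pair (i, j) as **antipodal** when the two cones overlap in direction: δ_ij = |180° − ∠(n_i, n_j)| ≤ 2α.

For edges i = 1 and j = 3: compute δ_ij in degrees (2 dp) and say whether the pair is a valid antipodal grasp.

δ = 26.69°, valid

α = atan 0.3 = 16.70°;  2α = 33.40°
edge 1: e_1 = (-0.18, -1.75);  n_1 = (-0.9948, +0.1023)
edge 3: e_3 = (+2.05, +3.21);  n_3 = (+0.8428, -0.5382)
∠(n_1, n_3) = 153.31°
δ = |180° − 153.31°| = 26.69°
26.69° ≤ 2α = 33.40°  →  valid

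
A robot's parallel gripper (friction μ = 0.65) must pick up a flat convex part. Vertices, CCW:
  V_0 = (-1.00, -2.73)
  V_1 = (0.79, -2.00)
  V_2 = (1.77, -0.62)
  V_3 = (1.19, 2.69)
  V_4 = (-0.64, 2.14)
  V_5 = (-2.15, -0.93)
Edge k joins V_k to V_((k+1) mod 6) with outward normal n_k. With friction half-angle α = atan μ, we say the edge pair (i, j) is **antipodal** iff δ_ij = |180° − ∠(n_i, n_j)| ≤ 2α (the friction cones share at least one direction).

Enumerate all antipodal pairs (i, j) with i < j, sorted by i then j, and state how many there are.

count = 6; pairs: (0,3), (0,4), (1,3), (1,4), (2,4), (2,5)

α = atan 0.65 = 33.02°;  2α = 66.05°
n_0 = (+0.3776, -0.9260)
n_1 = (+0.8153, -0.5790)
n_2 = (+0.9850, +0.1726)
n_3 = (-0.2878, +0.9577)
n_4 = (-0.8973, +0.4414)
n_5 = (-0.8427, -0.5384)
  (0,1): δ = 147.57°  ·
  (0,2): δ = 102.25°  ·
  (0,3): δ = 5.46°  ✓
  (0,4): δ = 41.62°  ✓
  (0,5): δ = 100.39°  ·
  (1,2): δ = 134.68°  ·
  (1,3): δ = 37.89°  ✓
  (1,4): δ = 9.19°  ✓
  (1,5): δ = 67.95°  ·
  (2,3): δ = 83.21°  ·
  (2,4): δ = 36.13°  ✓
  (2,5): δ = 22.64°  ✓
  (3,4): δ = 132.92°  ·
  (3,5): δ = 74.15°  ·
  (4,5): δ = 121.24°  ·
antipodal pairs: 6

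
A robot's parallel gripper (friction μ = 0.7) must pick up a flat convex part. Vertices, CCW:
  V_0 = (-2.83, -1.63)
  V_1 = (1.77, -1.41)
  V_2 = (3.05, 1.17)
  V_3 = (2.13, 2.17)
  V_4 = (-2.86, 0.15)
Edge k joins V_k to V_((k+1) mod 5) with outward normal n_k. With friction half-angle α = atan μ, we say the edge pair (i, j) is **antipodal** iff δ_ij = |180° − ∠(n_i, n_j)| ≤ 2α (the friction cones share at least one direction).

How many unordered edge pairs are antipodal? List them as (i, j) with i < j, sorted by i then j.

α = atan 0.7 = 34.99°;  2α = 69.98°
n_0 = (+0.0478, -0.9989)
n_1 = (+0.8958, -0.4444)
n_2 = (+0.7359, +0.6771)
n_3 = (-0.3752, +0.9269)
n_4 = (-0.9999, -0.0169)
  (0,1): δ = 119.13°  ·
  (0,2): δ = 50.12°  ✓
  (0,3): δ = 19.30°  ✓
  (0,4): δ = 88.23°  ·
  (1,2): δ = 111.00°  ·
  (1,3): δ = 41.57°  ✓
  (1,4): δ = 27.35°  ✓
  (2,3): δ = 110.58°  ·
  (2,4): δ = 41.65°  ✓
  (3,4): δ = 111.07°  ·
antipodal pairs: 5

count = 5; pairs: (0,2), (0,3), (1,3), (1,4), (2,4)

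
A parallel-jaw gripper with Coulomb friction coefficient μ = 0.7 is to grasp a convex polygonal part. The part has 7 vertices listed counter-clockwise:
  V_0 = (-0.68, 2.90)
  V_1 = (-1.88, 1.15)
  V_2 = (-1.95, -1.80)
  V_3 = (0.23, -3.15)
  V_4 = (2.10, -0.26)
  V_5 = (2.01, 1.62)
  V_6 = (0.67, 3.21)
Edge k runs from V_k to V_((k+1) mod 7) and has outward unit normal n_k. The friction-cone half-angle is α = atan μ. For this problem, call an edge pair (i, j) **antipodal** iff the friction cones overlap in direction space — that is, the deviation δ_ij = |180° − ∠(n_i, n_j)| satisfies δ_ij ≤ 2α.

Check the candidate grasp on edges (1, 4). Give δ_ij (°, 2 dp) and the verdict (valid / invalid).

δ = 4.10°, valid

α = atan 0.7 = 34.99°;  2α = 69.98°
edge 1: e_1 = (-0.07, -2.95);  n_1 = (-0.9997, +0.0237)
edge 4: e_4 = (-0.09, +1.88);  n_4 = (+0.9989, +0.0478)
∠(n_1, n_4) = 175.90°
δ = |180° − 175.90°| = 4.10°
4.10° ≤ 2α = 69.98°  →  valid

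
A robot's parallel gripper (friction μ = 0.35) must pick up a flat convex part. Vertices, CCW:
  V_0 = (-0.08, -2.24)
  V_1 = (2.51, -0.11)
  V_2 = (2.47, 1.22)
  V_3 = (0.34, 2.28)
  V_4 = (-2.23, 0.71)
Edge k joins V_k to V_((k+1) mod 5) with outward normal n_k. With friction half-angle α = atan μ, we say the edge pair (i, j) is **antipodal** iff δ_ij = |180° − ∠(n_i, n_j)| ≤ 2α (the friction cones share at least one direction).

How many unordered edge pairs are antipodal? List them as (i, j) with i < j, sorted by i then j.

α = atan 0.35 = 19.29°;  2α = 38.58°
n_0 = (+0.6352, -0.7724)
n_1 = (+0.9995, +0.0301)
n_2 = (+0.4455, +0.8953)
n_3 = (-0.5213, +0.8534)
n_4 = (-0.8081, -0.5890)
  (0,1): δ = 127.71°  ·
  (0,2): δ = 65.89°  ·
  (0,3): δ = 8.01°  ✓
  (0,4): δ = 86.65°  ·
  (1,2): δ = 118.18°  ·
  (1,3): δ = 60.30°  ·
  (1,4): δ = 34.36°  ✓
  (2,3): δ = 122.12°  ·
  (2,4): δ = 27.46°  ✓
  (3,4): δ = 85.34°  ·
antipodal pairs: 3

count = 3; pairs: (0,3), (1,4), (2,4)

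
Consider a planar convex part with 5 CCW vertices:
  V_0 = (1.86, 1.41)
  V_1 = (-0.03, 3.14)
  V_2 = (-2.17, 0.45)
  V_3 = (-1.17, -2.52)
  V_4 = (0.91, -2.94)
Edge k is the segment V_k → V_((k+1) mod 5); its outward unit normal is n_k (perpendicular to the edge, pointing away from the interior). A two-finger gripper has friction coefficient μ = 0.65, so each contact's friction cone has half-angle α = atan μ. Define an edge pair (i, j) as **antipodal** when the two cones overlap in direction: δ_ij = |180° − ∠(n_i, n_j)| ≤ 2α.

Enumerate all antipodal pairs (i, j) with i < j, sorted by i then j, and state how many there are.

count = 5; pairs: (0,2), (0,3), (1,3), (1,4), (2,4)

α = atan 0.65 = 33.02°;  2α = 66.05°
n_0 = (+0.6752, +0.7376)
n_1 = (-0.7826, +0.6226)
n_2 = (-0.9477, -0.3191)
n_3 = (-0.1979, -0.9802)
n_4 = (+0.9770, -0.2134)
  (0,1): δ = 86.03°  ·
  (0,2): δ = 28.92°  ✓
  (0,3): δ = 31.05°  ✓
  (0,4): δ = 120.15°  ·
  (1,2): δ = 122.89°  ·
  (1,3): δ = 62.91°  ✓
  (1,4): δ = 26.18°  ✓
  (2,3): δ = 120.02°  ·
  (2,4): δ = 30.93°  ✓
  (3,4): δ = 90.90°  ·
antipodal pairs: 5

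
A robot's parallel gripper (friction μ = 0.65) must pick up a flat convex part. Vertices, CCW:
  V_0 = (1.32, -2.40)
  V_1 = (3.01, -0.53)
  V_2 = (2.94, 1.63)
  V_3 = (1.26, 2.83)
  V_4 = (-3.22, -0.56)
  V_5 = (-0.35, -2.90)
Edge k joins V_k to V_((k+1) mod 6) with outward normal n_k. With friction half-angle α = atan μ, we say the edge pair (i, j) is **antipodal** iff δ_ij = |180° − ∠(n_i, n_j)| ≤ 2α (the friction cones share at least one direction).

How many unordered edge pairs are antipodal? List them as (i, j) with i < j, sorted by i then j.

count = 6; pairs: (0,3), (1,3), (1,4), (2,4), (2,5), (3,5)

α = atan 0.65 = 33.02°;  2α = 66.05°
n_0 = (+0.7419, -0.6705)
n_1 = (+0.9995, +0.0324)
n_2 = (+0.5812, +0.8137)
n_3 = (-0.6034, +0.7974)
n_4 = (-0.6319, -0.7750)
n_5 = (+0.2868, -0.9580)
  (0,1): δ = 136.04°  ·
  (0,2): δ = 83.43°  ·
  (0,3): δ = 10.78°  ✓
  (0,4): δ = 92.91°  ·
  (0,5): δ = 148.77°  ·
  (1,2): δ = 127.39°  ·
  (1,3): δ = 54.74°  ✓
  (1,4): δ = 48.95°  ✓
  (1,5): δ = 104.81°  ·
  (2,3): δ = 107.35°  ·
  (2,4): δ = 3.65°  ✓
  (2,5): δ = 52.21°  ✓
  (3,4): δ = 76.31°  ·
  (3,5): δ = 20.45°  ✓
  (4,5): δ = 124.14°  ·
antipodal pairs: 6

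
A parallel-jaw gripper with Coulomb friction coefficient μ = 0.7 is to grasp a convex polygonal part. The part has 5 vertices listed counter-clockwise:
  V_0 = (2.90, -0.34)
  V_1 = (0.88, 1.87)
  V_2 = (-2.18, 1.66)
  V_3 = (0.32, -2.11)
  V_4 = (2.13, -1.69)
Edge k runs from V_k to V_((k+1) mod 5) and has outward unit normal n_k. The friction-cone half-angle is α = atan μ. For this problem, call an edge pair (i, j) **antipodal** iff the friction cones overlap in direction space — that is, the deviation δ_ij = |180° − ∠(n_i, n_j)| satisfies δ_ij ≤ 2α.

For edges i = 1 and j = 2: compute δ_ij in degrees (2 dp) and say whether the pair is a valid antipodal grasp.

δ = 60.38°, valid

α = atan 0.7 = 34.99°;  2α = 69.98°
edge 1: e_1 = (-3.06, -0.21);  n_1 = (-0.0685, +0.9977)
edge 2: e_2 = (+2.50, -3.77);  n_2 = (-0.8334, -0.5527)
∠(n_1, n_2) = 119.62°
δ = |180° − 119.62°| = 60.38°
60.38° ≤ 2α = 69.98°  →  valid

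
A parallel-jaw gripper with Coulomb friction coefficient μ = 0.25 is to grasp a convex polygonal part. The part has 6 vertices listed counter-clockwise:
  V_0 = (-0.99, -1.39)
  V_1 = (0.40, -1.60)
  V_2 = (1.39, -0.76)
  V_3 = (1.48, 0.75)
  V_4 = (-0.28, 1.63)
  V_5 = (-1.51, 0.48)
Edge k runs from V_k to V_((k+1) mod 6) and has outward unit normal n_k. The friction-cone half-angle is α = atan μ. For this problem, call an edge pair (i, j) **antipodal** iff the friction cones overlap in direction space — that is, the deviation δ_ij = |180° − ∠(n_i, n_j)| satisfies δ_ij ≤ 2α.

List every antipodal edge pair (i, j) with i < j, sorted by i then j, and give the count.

α = atan 0.25 = 14.04°;  2α = 28.07°
n_0 = (-0.1494, -0.9888)
n_1 = (+0.6470, -0.7625)
n_2 = (+0.9982, -0.0595)
n_3 = (+0.4472, +0.8944)
n_4 = (-0.6830, +0.7305)
n_5 = (-0.9634, -0.2679)
  (0,1): δ = 131.09°  ·
  (0,2): δ = 84.82°  ·
  (0,3): δ = 17.97°  ✓
  (0,4): δ = 51.67°  ·
  (0,5): δ = 114.13°  ·
  (1,2): δ = 133.73°  ·
  (1,3): δ = 66.88°  ·
  (1,4): δ = 2.76°  ✓
  (1,5): δ = 65.23°  ·
  (2,3): δ = 113.15°  ·
  (2,4): δ = 43.51°  ·
  (2,5): δ = 18.95°  ✓
  (3,4): δ = 110.36°  ·
  (3,5): δ = 47.90°  ·
  (4,5): δ = 117.53°  ·
antipodal pairs: 3

count = 3; pairs: (0,3), (1,4), (2,5)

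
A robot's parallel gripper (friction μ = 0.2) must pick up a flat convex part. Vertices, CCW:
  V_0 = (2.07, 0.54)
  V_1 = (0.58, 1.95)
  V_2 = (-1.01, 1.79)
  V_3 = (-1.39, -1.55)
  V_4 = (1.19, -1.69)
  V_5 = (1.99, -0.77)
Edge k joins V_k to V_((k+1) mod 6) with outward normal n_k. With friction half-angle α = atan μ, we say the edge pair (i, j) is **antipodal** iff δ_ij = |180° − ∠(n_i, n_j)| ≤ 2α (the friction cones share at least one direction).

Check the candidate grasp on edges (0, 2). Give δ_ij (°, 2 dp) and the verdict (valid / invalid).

δ = 53.07°, invalid

α = atan 0.2 = 11.31°;  2α = 22.62°
edge 0: e_0 = (-1.49, +1.41);  n_0 = (+0.6873, +0.7263)
edge 2: e_2 = (-0.38, -3.34);  n_2 = (-0.9936, +0.1130)
∠(n_0, n_2) = 126.93°
δ = |180° − 126.93°| = 53.07°
53.07° > 2α = 22.62°  →  invalid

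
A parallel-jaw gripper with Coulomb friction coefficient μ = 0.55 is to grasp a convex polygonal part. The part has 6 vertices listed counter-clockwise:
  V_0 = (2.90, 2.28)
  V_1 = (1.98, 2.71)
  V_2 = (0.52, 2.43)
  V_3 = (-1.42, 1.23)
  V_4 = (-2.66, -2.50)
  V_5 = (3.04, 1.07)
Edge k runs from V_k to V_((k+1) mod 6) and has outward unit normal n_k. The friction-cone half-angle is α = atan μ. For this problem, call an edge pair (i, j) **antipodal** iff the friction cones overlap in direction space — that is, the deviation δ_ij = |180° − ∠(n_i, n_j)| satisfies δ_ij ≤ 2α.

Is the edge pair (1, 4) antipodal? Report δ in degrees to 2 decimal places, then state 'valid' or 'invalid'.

α = atan 0.55 = 28.81°;  2α = 57.62°
edge 1: e_1 = (-1.46, -0.28);  n_1 = (-0.1883, +0.9821)
edge 4: e_4 = (+5.70, +3.57);  n_4 = (+0.5308, -0.8475)
∠(n_1, n_4) = 158.80°
δ = |180° − 158.80°| = 21.20°
21.20° ≤ 2α = 57.62°  →  valid

δ = 21.20°, valid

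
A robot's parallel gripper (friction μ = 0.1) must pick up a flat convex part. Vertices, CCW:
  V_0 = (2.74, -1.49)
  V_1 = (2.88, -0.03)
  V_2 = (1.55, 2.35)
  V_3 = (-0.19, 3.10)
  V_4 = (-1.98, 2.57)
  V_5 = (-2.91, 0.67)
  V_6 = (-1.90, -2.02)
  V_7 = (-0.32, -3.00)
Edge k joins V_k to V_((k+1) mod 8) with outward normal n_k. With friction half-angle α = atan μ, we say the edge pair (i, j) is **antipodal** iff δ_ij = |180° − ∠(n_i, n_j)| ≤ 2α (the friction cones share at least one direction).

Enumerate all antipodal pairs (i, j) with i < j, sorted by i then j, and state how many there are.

α = atan 0.1 = 5.71°;  2α = 11.42°
n_0 = (+0.9954, -0.0955)
n_1 = (+0.8729, +0.4878)
n_2 = (+0.3958, +0.9183)
n_3 = (-0.2839, +0.9589)
n_4 = (-0.8982, +0.4396)
n_5 = (-0.9362, -0.3515)
n_6 = (-0.5271, -0.8498)
n_7 = (+0.4425, -0.8968)
  (0,1): δ = 145.33°  ·
  (0,2): δ = 107.84°  ·
  (0,3): δ = 68.03°  ·
  (0,4): δ = 20.60°  ·
  (0,5): δ = 26.06°  ·
  (0,6): δ = 63.67°  ·
  (0,7): δ = 121.74°  ·
  (1,2): δ = 142.52°  ·
  (1,3): δ = 102.70°  ·
  (1,4): δ = 55.28°  ·
  (1,5): δ = 8.62°  ✓
  (1,6): δ = 28.99°  ·
  (1,7): δ = 87.07°  ·
  (2,3): δ = 140.19°  ·
  (2,4): δ = 92.76°  ·
  (2,5): δ = 46.10°  ·
  (2,6): δ = 8.49°  ✓
  (2,7): δ = 49.58°  ·
  (3,4): δ = 132.57°  ·
  (3,5): δ = 85.91°  ·
  (3,6): δ = 48.30°  ·
  (3,7): δ = 9.77°  ✓
  (4,5): δ = 133.34°  ·
  (4,6): δ = 95.73°  ·
  (4,7): δ = 37.65°  ·
  (5,6): δ = 142.39°  ·
  (5,7): δ = 84.31°  ·
  (6,7): δ = 121.93°  ·
antipodal pairs: 3

count = 3; pairs: (1,5), (2,6), (3,7)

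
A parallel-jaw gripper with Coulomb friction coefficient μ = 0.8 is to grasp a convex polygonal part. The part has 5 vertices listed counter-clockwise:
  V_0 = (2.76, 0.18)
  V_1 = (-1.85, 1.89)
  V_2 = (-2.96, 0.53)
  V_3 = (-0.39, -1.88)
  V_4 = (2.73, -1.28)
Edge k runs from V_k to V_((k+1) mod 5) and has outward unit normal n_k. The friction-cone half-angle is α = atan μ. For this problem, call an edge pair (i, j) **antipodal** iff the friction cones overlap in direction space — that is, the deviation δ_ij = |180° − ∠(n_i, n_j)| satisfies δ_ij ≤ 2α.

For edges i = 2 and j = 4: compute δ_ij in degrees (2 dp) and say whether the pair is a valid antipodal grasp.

α = atan 0.8 = 38.66°;  2α = 77.32°
edge 2: e_2 = (+2.57, -2.41);  n_2 = (-0.6840, -0.7294)
edge 4: e_4 = (+0.03, +1.46);  n_4 = (+0.9998, -0.0205)
∠(n_2, n_4) = 131.98°
δ = |180° − 131.98°| = 48.02°
48.02° ≤ 2α = 77.32°  →  valid

δ = 48.02°, valid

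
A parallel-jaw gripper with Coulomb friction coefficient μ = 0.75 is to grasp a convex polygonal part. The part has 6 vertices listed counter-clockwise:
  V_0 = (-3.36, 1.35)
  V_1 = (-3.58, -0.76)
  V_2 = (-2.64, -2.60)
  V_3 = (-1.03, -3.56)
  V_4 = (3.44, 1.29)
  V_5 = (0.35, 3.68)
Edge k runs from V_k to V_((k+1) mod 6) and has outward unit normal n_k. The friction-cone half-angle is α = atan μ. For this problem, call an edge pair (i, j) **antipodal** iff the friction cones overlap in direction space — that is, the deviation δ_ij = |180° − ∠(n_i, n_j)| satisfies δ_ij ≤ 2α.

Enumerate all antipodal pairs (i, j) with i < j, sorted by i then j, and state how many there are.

count = 7; pairs: (0,3), (0,4), (1,3), (1,4), (2,4), (2,5), (3,5)

α = atan 0.75 = 36.87°;  2α = 73.74°
n_0 = (-0.9946, +0.1037)
n_1 = (-0.8905, -0.4549)
n_2 = (-0.5121, -0.8589)
n_3 = (+0.7353, -0.6777)
n_4 = (+0.6118, +0.7910)
n_5 = (-0.5318, +0.8468)
  (0,1): δ = 146.99°  ·
  (0,2): δ = 114.85°  ·
  (0,3): δ = 36.71°  ✓
  (0,4): δ = 58.23°  ✓
  (0,5): δ = 128.08°  ·
  (1,2): δ = 147.87°  ·
  (1,3): δ = 69.73°  ✓
  (1,4): δ = 25.22°  ✓
  (1,5): δ = 95.07°  ·
  (2,3): δ = 101.86°  ·
  (2,4): δ = 6.91°  ✓
  (2,5): δ = 62.94°  ✓
  (3,4): δ = 85.06°  ·
  (3,5): δ = 15.20°  ✓
  (4,5): δ = 110.15°  ·
antipodal pairs: 7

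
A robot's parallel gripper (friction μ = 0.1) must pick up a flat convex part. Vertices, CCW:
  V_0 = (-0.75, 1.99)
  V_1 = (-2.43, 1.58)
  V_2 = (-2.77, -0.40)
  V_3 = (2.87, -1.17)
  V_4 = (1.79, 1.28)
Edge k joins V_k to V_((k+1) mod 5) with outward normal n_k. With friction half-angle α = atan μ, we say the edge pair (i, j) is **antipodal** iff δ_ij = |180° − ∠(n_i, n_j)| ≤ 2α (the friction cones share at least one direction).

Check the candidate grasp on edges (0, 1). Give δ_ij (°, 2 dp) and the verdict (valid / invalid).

δ = 113.46°, invalid

α = atan 0.1 = 5.71°;  2α = 11.42°
edge 0: e_0 = (-1.68, -0.41);  n_0 = (-0.2371, +0.9715)
edge 1: e_1 = (-0.34, -1.98);  n_1 = (-0.9856, +0.1692)
∠(n_0, n_1) = 66.54°
δ = |180° − 66.54°| = 113.46°
113.46° > 2α = 11.42°  →  invalid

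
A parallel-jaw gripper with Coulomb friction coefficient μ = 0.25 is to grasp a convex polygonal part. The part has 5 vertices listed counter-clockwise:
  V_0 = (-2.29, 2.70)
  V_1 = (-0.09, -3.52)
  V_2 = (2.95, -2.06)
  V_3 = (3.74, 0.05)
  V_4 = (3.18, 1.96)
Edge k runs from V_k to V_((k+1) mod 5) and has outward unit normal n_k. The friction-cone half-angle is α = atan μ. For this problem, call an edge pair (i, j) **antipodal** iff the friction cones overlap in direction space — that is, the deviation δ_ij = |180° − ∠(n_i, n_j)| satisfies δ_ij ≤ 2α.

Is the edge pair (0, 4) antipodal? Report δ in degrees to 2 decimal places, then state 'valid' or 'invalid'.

δ = 62.82°, invalid

α = atan 0.25 = 14.04°;  2α = 28.07°
edge 0: e_0 = (+2.20, -6.22);  n_0 = (-0.9428, -0.3335)
edge 4: e_4 = (-5.47, +0.74);  n_4 = (+0.1341, +0.9910)
∠(n_0, n_4) = 117.18°
δ = |180° − 117.18°| = 62.82°
62.82° > 2α = 28.07°  →  invalid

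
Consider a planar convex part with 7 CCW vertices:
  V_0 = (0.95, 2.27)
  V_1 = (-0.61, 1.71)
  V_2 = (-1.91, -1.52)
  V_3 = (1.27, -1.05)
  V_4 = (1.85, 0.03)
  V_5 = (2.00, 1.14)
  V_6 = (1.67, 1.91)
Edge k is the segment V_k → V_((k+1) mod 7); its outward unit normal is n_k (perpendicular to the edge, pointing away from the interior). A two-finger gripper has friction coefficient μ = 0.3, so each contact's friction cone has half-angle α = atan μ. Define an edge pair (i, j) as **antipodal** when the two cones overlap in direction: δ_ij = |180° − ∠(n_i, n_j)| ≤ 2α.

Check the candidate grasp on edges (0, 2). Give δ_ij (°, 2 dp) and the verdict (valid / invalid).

α = atan 0.3 = 16.70°;  2α = 33.40°
edge 0: e_0 = (-1.56, -0.56);  n_0 = (-0.3379, +0.9412)
edge 2: e_2 = (+3.18, +0.47);  n_2 = (+0.1462, -0.9893)
∠(n_0, n_2) = 168.66°
δ = |180° − 168.66°| = 11.34°
11.34° ≤ 2α = 33.40°  →  valid

δ = 11.34°, valid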